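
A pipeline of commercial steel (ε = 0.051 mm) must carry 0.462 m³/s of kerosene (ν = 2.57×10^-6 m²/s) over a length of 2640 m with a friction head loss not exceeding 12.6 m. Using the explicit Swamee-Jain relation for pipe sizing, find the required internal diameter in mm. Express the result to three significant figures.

D ≈ 565 mm

Swamee-Jain (Type III): D = 0.66·[ε^1.25·(LQ²/(gh_f))^4.75 + ν·Q^9.4·(L/(gh_f))^5.2]^0.04
LQ²/(gh_f) = 4.559; L/(gh_f) = 21.36
Term 1 = ε^1.25·(…)^4.75 = 0.00581; Term 2 = ν·Q^9.4·(…)^5.2 = 0.0148
D = 0.66·(0.00581 + 0.0148)^0.04 = 0.5651 m = 565 mm
Check: V = 1.84 m/s, Re = 4.05×10^5, f = 0.01473, h_f = 11.9 m ≈ 12.6 m ✓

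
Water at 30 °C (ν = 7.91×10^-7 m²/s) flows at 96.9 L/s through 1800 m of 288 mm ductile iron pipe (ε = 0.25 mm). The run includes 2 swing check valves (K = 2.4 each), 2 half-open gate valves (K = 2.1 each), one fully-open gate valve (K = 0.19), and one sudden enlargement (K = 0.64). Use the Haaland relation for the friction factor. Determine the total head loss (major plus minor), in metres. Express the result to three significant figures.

V = 4Q/(πD²) = 1.487 m/s; V²/2g = 0.1128 m
Re = 5.42×10^5, ε/D = 8.68×10^-4 → f = 0.01955 (Haaland)
Major: h_f = f(L/D)·V²/2g = 0.01955·6250·0.1128 = 13.78 m
Minor: ΣK = 9.83; h_m = ΣK·V²/2g = 1.109 m
Total H_L = 13.78 + 1.109 = 14.89 m

H_L ≈ 14.9 m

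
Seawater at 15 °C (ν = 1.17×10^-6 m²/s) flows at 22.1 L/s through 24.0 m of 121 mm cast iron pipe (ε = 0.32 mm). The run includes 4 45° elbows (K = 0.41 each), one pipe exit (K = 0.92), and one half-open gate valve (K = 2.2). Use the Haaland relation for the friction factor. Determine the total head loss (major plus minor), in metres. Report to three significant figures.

H_L ≈ 1.87 m

V = 4Q/(πD²) = 1.922 m/s; V²/2g = 0.1883 m
Re = 1.99×10^5, ε/D = 0.00264 → f = 0.02597 (Haaland)
Major: h_f = f(L/D)·V²/2g = 0.02597·198.3·0.1883 = 0.9697 m
Minor: ΣK = 4.76; h_m = ΣK·V²/2g = 0.8961 m
Total H_L = 0.9697 + 0.8961 = 1.866 m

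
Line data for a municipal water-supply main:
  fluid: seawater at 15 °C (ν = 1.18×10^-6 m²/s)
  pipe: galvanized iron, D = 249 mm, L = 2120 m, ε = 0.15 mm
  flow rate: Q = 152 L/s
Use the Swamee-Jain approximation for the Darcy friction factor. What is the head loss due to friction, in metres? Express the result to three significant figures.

V = 4Q/(πD²) = 4·0.152/(π·0.249²) = 3.121 m/s
Re = VD/ν = 3.121·0.249/1.18×10^-6 = 6.59×10^5 → turbulent
ε/D = 0.15/249 = 6.02×10^-4
Swamee-Jain: f = 0.01819
h_f = f(L/D)V²/(2g) = 0.01819·(2120/0.249)·3.121²/(2·9.81) = 76.90 m

h_f ≈ 76.9 m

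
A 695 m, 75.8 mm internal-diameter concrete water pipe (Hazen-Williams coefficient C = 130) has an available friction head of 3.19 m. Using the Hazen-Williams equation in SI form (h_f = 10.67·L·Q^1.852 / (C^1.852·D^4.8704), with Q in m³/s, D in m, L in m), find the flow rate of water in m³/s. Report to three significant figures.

Rearranging: Q = [h_f·C^1.852·D^4.8704 / (10.67·L)]^(1/1.852)
Q = [3.19·130^1.852·0.0758^4.8704 / (10.67·695)]^0.540 = 0.002239 m³/s

Q ≈ 0.00224 m³/s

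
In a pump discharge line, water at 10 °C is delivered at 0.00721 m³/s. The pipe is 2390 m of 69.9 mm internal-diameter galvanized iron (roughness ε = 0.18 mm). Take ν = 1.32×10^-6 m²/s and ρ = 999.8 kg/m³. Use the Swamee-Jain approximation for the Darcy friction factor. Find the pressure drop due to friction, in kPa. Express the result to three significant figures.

Δp ≈ 1610 kPa

V = 4Q/(πD²) = 4·0.00721/(π·0.0699²) = 1.879 m/s
Re = VD/ν = 1.879·0.0699/1.32×10^-6 = 9.95×10^4 → turbulent
ε/D = 0.18/69.9 = 0.00258
Swamee-Jain: f = 0.02676
h_f = f(L/D)V²/(2g) = 0.02676·(2390/0.0699)·1.879²/(2·9.81) = 164.6 m
Δp = ρg·h_f = 999.8·9.81·164.6 = 1615 kPa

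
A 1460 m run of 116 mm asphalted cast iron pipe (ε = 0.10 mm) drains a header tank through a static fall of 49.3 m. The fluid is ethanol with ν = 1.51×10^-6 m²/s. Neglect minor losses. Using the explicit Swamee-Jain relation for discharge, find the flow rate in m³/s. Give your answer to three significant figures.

Q ≈ 0.0202 m³/s

Swamee-Jain (Type II): Q = -0.965·√(gD⁵h_f/L)·ln[ε/(3.7D) + √(3.17ν²L/(gD³h_f))]
√(gD⁵h_f/L) = √(9.81·0.116⁵·49.3/1460) = 0.002638
ε/(3.7D) = 2.33×10^-4; √(3.17ν²L/(gD³h_f)) = 1.18×10^-4
Q = -0.965·0.002638·ln(3.512×10^-4) = 0.02025 m³/s
Check: V = 1.92 m/s, Re = 1.47×10^5, f = 0.02110, h_f = 49.7 m ≈ 49.3 m ✓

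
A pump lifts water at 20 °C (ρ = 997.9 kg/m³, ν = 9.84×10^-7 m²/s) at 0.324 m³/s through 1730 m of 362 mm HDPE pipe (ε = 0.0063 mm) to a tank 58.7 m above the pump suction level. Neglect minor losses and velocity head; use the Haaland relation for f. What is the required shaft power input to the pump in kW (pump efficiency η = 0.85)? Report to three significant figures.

V = 4Q/(πD²) = 3.148 m/s; Re = 1.16×10^6; ε/D = 1.74×10^-5; f = 0.01166
h_f = f(L/D)V²/2g = 28.16 m
Total head H = z + h_f = 58.7 + 28.16 = 86.86 m
P_hyd = ρgQH = 997.9·9.81·0.324·86.86 = 275.5 kW
P_shaft = P_hyd/η = 275.5/0.85 = 324.1 kW

P_shaft ≈ 324 kW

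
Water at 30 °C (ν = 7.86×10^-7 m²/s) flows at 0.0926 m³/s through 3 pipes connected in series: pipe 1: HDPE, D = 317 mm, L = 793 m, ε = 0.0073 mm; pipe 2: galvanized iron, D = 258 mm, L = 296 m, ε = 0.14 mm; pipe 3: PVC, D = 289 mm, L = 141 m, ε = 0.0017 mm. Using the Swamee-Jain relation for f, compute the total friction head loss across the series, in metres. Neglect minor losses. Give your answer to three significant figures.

Pipe 1: V = 1.173 m/s, Re = 4.73×10^5, ε/D = 2.30×10^-5, f = 0.01357, h_1 = f(L/D)V²/2g = 2.382 m
Pipe 2: V = 1.771 m/s, Re = 5.81×10^5, ε/D = 5.43×10^-4, f = 0.01792, h_2 = f(L/D)V²/2g = 3.287 m
Pipe 3: V = 1.412 m/s, Re = 5.19×10^5, ε/D = 5.88×10^-6, f = 0.01310, h_3 = f(L/D)V²/2g = 0.6492 m
Series → Q common, losses add: H = Σh = 6.318 m

H ≈ 6.32 m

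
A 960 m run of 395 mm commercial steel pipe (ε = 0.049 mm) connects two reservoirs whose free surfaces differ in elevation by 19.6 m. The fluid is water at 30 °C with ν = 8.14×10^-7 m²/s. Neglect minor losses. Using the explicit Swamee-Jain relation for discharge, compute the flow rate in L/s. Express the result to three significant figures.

Swamee-Jain (Type II): Q = -0.965·√(gD⁵h_f/L)·ln[ε/(3.7D) + √(3.17ν²L/(gD³h_f))]
√(gD⁵h_f/L) = √(9.81·0.395⁵·19.6/960) = 0.04389
ε/(3.7D) = 3.35×10^-5; √(3.17ν²L/(gD³h_f)) = 1.30×10^-5
Q = -0.965·0.04389·ln(4.657×10^-5) = 0.4224 m³/s
Check: V = 3.45 m/s, Re = 1.67×10^6, f = 0.01340, h_f = 19.7 m ≈ 19.6 m ✓

Q ≈ 422 L/s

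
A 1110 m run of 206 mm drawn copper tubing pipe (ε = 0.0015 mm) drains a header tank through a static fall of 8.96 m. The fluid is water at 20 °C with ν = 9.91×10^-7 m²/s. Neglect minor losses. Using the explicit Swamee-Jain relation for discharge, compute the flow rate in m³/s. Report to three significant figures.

Q ≈ 0.0501 m³/s

Swamee-Jain (Type II): Q = -0.965·√(gD⁵h_f/L)·ln[ε/(3.7D) + √(3.17ν²L/(gD³h_f))]
√(gD⁵h_f/L) = √(9.81·0.206⁵·8.96/1110) = 0.005420
ε/(3.7D) = 1.97×10^-6; √(3.17ν²L/(gD³h_f)) = 6.71×10^-5
Q = -0.965·0.005420·ln(6.903×10^-5) = 0.05011 m³/s
Check: V = 1.50 m/s, Re = 3.13×10^5, f = 0.01435, h_f = 8.91 m ≈ 8.96 m ✓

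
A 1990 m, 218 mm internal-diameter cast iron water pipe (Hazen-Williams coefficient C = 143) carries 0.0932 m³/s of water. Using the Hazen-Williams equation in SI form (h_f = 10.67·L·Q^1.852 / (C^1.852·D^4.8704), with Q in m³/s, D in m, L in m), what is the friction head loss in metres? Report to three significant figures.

h_f ≈ 44.5 m

h_f = 10.67·1990·0.0932^1.852 / (143^1.852·0.218^4.8704) = 44.53 m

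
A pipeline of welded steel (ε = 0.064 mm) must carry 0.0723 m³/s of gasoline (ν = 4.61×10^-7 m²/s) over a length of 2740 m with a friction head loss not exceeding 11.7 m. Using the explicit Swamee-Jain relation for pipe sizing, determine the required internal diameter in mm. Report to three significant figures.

Swamee-Jain (Type III): D = 0.66·[ε^1.25·(LQ²/(gh_f))^4.75 + ν·Q^9.4·(L/(gh_f))^5.2]^0.04
LQ²/(gh_f) = 0.1248; L/(gh_f) = 23.87
Term 1 = ε^1.25·(…)^4.75 = 2.91×10^-10; Term 2 = ν·Q^9.4·(…)^5.2 = 1.27×10^-10
D = 0.66·(2.91×10^-10 + 1.27×10^-10)^0.04 = 0.2782 m = 278 mm
Check: V = 1.19 m/s, Re = 7.18×10^5, f = 0.01538, h_f = 10.9 m ≈ 11.7 m ✓

D ≈ 278 mm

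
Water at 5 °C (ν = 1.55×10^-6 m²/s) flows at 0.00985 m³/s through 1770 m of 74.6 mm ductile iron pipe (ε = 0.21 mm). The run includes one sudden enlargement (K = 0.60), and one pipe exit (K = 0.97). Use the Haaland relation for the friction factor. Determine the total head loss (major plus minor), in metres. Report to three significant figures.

H_L ≈ 166 m

V = 4Q/(πD²) = 2.254 m/s; V²/2g = 0.2588 m
Re = 1.08×10^5, ε/D = 0.00282 → f = 0.02688 (Haaland)
Major: h_f = f(L/D)·V²/2g = 0.02688·23727·0.2588 = 165.1 m
Minor: ΣK = 1.57; h_m = ΣK·V²/2g = 0.4064 m
Total H_L = 165.1 + 0.4064 = 165.5 m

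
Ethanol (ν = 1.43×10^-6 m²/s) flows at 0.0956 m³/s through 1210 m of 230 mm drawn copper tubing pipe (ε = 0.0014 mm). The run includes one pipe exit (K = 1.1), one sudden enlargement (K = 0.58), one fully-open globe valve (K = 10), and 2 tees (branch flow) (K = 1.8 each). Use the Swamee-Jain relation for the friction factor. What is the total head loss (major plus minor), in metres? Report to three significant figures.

V = 4Q/(πD²) = 2.301 m/s; V²/2g = 0.2699 m
Re = 3.70×10^5, ε/D = 6.09×10^-6 → f = 0.01391 (Swamee-Jain)
Major: h_f = f(L/D)·V²/2g = 0.01391·5261·0.2699 = 19.74 m
Minor: ΣK = 15.3; h_m = ΣK·V²/2g = 4.123 m
Total H_L = 19.74 + 4.123 = 23.87 m

H_L ≈ 23.9 m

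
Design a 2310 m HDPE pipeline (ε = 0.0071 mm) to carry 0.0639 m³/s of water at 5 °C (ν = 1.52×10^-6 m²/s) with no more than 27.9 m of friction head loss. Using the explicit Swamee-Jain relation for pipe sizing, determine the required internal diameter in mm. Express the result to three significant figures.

Swamee-Jain (Type III): D = 0.66·[ε^1.25·(LQ²/(gh_f))^4.75 + ν·Q^9.4·(L/(gh_f))^5.2]^0.04
LQ²/(gh_f) = 0.03446; L/(gh_f) = 8.440
Term 1 = ε^1.25·(…)^4.75 = 4.13×10^-14; Term 2 = ν·Q^9.4·(…)^5.2 = 5.90×10^-13
D = 0.66·(4.13×10^-14 + 5.90×10^-13)^0.04 = 0.2146 m = 215 mm
Check: V = 1.77 m/s, Re = 2.49×10^5, f = 0.01522, h_f = 26.1 m ≈ 27.9 m ✓

D ≈ 215 mm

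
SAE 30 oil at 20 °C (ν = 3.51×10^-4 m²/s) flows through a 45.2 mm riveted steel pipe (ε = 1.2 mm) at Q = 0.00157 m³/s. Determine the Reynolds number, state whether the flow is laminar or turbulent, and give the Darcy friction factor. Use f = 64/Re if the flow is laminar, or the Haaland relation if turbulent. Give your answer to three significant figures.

Re ≈ 126; laminar; f = 64/Re ≈ 0.508

V = 4Q/(πD²) = 0.9784 m/s
Re = VD/ν = 0.9784·0.0452/3.51×10^-4 = 126
Re < 2300 → laminar → f = 64/Re = 0.5079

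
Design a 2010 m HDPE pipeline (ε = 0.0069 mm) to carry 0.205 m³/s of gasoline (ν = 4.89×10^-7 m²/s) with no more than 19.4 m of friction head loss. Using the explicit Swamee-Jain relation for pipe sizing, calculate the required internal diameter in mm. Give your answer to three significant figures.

D ≈ 335 mm

Swamee-Jain (Type III): D = 0.66·[ε^1.25·(LQ²/(gh_f))^4.75 + ν·Q^9.4·(L/(gh_f))^5.2]^0.04
LQ²/(gh_f) = 0.4438; L/(gh_f) = 10.56
Term 1 = ε^1.25·(…)^4.75 = 7.46×10^-9; Term 2 = ν·Q^9.4·(…)^5.2 = 3.49×10^-8
D = 0.66·(7.46×10^-9 + 3.49×10^-8)^0.04 = 0.3347 m = 335 mm
Check: V = 2.33 m/s, Re = 1.59×10^6, f = 0.01138, h_f = 18.9 m ≈ 19.4 m ✓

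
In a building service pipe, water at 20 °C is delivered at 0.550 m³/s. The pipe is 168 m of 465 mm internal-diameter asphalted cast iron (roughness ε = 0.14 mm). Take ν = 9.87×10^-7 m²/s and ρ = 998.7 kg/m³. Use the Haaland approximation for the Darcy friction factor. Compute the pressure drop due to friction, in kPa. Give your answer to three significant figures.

Δp ≈ 29.1 kPa

V = 4Q/(πD²) = 4·0.550/(π·0.465²) = 3.239 m/s
Re = VD/ν = 3.239·0.465/9.87×10^-7 = 1.53×10^6 → turbulent
ε/D = 0.14/465 = 3.01×10^-4
Haaland: f = 0.01540
h_f = f(L/D)V²/(2g) = 0.01540·(168/0.465)·3.239²/(2·9.81) = 2.975 m
Δp = ρg·h_f = 998.7·9.81·2.975 = 29.15 kPa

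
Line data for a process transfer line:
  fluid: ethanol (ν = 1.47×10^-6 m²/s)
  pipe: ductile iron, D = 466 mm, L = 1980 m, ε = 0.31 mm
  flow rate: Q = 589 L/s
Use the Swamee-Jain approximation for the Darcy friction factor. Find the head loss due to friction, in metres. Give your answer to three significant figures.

h_f ≈ 47.2 m

V = 4Q/(πD²) = 4·0.589/(π·0.466²) = 3.453 m/s
Re = VD/ν = 3.453·0.466/1.47×10^-6 = 1.09×10^6 → turbulent
ε/D = 0.31/466 = 6.65×10^-4
Swamee-Jain: f = 0.01829
h_f = f(L/D)V²/(2g) = 0.01829·(1980/0.466)·3.453²/(2·9.81) = 47.24 m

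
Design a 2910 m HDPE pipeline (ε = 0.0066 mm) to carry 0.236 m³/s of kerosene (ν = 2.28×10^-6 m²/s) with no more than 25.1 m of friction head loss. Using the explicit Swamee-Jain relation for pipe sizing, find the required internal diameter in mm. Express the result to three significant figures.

D ≈ 382 mm

Swamee-Jain (Type III): D = 0.66·[ε^1.25·(LQ²/(gh_f))^4.75 + ν·Q^9.4·(L/(gh_f))^5.2]^0.04
LQ²/(gh_f) = 0.6582; L/(gh_f) = 11.82
Term 1 = ε^1.25·(…)^4.75 = 4.59×10^-8; Term 2 = ν·Q^9.4·(…)^5.2 = 1.10×10^-6
D = 0.66·(4.59×10^-8 + 1.10×10^-6)^0.04 = 0.3818 m = 382 mm
Check: V = 2.06 m/s, Re = 3.45×10^5, f = 0.01422, h_f = 23.5 m ≈ 25.1 m ✓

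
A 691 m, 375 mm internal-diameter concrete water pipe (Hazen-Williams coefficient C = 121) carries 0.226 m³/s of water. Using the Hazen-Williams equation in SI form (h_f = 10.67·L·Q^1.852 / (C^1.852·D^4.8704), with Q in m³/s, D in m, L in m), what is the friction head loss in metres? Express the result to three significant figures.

h_f = 10.67·691·0.226^1.852 / (121^1.852·0.375^4.8704) = 7.741 m

h_f ≈ 7.74 m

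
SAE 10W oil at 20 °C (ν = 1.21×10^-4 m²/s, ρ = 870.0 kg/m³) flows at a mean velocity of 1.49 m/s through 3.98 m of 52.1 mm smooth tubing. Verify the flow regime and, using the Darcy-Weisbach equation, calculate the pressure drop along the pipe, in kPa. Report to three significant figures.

Re = VD/ν = 1.49·0.05210/1.21×10^-4 = 642 → laminar (Re < 2300)
f = 64/Re = 0.09976
h_f = f(L/D)V²/(2g) = 0.09976·(3.98/0.05210)·1.49²/(2·9.81) = 0.8623 m
Δp = ρg·h_f = 870.0·9.81·0.8623 = 7.360 kPa

Δp ≈ 7.36 kPa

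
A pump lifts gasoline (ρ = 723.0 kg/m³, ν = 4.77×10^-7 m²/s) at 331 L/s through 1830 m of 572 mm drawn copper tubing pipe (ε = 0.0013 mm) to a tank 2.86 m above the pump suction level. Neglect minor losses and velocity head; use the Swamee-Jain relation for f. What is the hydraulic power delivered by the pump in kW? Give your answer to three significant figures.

P_hyd ≈ 13.6 kW

V = 4Q/(πD²) = 1.288 m/s; Re = 1.54×10^6; ε/D = 2.27×10^-6; f = 0.01088
h_f = f(L/D)V²/2g = 2.943 m
Total head H = z + h_f = 2.86 + 2.943 = 5.803 m
P_hyd = ρgQH = 723.0·9.81·0.331·5.803 = 13.62 kW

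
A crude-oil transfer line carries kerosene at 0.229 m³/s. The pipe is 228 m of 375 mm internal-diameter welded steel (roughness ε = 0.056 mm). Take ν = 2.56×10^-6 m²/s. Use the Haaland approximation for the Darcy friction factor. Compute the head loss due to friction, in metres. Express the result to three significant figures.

h_f ≈ 2.08 m

V = 4Q/(πD²) = 4·0.229/(π·0.375²) = 2.073 m/s
Re = VD/ν = 2.073·0.375/2.56×10^-6 = 3.04×10^5 → turbulent
ε/D = 0.056/375 = 1.49×10^-4
Haaland: f = 0.01563
h_f = f(L/D)V²/(2g) = 0.01563·(228/0.375)·2.073²/(2·9.81) = 2.082 m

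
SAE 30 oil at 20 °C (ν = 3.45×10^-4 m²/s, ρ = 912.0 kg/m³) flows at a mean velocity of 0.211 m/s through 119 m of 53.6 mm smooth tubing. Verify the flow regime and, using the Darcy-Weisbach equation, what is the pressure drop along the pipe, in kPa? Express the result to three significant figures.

Re = VD/ν = 0.211·0.05360/3.45×10^-4 = 32.8 → laminar (Re < 2300)
f = 64/Re = 1.952
h_f = f(L/D)V²/(2g) = 1.952·(119/0.05360)·0.211²/(2·9.81) = 9.836 m
Δp = ρg·h_f = 912.0·9.81·9.836 = 88.00 kPa

Δp ≈ 88.0 kPa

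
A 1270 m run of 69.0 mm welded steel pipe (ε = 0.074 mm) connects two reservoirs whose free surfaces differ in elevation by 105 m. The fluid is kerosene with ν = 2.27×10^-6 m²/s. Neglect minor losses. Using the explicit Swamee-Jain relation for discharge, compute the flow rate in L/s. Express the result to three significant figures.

Q ≈ 8.18 L/s

Swamee-Jain (Type II): Q = -0.965·√(gD⁵h_f/L)·ln[ε/(3.7D) + √(3.17ν²L/(gD³h_f))]
√(gD⁵h_f/L) = √(9.81·0.0690⁵·105/1270) = 0.001126
ε/(3.7D) = 2.90×10^-4; √(3.17ν²L/(gD³h_f)) = 2.48×10^-4
Q = -0.965·0.001126·ln(5.375×10^-4) = 0.008183 m³/s
Check: V = 2.19 m/s, Re = 6.65×10^4, f = 0.02355, h_f = 106 m ≈ 105 m ✓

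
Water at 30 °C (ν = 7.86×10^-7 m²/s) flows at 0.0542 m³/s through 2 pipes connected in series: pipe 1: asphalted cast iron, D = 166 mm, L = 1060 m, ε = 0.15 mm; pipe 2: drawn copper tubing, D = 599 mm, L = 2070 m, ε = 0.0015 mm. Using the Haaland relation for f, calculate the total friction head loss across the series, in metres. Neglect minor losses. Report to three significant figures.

H ≈ 40.4 m

Pipe 1: V = 2.504 m/s, Re = 5.29×10^5, ε/D = 9.04×10^-4, f = 0.01973, h_1 = f(L/D)V²/2g = 40.27 m
Pipe 2: V = 0.1923 m/s, Re = 1.47×10^5, ε/D = 2.50×10^-6, f = 0.01649, h_2 = f(L/D)V²/2g = 0.1075 m
Series → Q common, losses add: H = Σh = 40.38 m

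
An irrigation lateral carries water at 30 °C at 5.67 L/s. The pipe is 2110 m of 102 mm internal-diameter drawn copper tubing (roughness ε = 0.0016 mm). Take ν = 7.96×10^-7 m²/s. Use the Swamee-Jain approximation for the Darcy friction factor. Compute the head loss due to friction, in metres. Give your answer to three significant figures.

V = 4Q/(πD²) = 4·0.00567/(π·0.102²) = 0.6939 m/s
Re = VD/ν = 0.6939·0.102/7.96×10^-7 = 8.89×10^4 → turbulent
ε/D = 0.0016/102 = 1.57×10^-5
Swamee-Jain: f = 0.01840
h_f = f(L/D)V²/(2g) = 0.01840·(2110/0.102)·0.6939²/(2·9.81) = 9.340 m

h_f ≈ 9.34 m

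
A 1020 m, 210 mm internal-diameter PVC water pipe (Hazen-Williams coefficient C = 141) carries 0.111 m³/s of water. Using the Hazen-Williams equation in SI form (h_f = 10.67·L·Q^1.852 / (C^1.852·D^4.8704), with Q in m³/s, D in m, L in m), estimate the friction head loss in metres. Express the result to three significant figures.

h_f = 10.67·1020·0.111^1.852 / (141^1.852·0.210^4.8704) = 38.85 m

h_f ≈ 38.9 m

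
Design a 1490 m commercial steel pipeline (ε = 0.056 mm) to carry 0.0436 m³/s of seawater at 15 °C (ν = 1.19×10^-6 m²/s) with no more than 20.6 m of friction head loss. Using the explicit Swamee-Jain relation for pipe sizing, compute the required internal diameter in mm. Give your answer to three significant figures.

D ≈ 184 mm

Swamee-Jain (Type III): D = 0.66·[ε^1.25·(LQ²/(gh_f))^4.75 + ν·Q^9.4·(L/(gh_f))^5.2]^0.04
LQ²/(gh_f) = 0.01402; L/(gh_f) = 7.373
Term 1 = ε^1.25·(…)^4.75 = 7.62×10^-15; Term 2 = ν·Q^9.4·(…)^5.2 = 6.29×10^-15
D = 0.66·(7.62×10^-15 + 6.29×10^-15)^0.04 = 0.1842 m = 184 mm
Check: V = 1.64 m/s, Re = 2.53×10^5, f = 0.01737, h_f = 19.2 m ≈ 20.6 m ✓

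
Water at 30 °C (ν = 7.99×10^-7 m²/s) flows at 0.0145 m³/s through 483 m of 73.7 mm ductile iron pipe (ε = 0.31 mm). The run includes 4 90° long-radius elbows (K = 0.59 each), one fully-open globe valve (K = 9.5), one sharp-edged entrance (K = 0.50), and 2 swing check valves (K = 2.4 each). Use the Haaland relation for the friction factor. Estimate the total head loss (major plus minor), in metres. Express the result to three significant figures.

H_L ≈ 123 m

V = 4Q/(πD²) = 3.399 m/s; V²/2g = 0.5888 m
Re = 3.14×10^5, ε/D = 0.00421 → f = 0.02921 (Haaland)
Major: h_f = f(L/D)·V²/2g = 0.02921·6554·0.5888 = 112.7 m
Minor: ΣK = 17.2; h_m = ΣK·V²/2g = 10.10 m
Total H_L = 112.7 + 10.10 = 122.8 m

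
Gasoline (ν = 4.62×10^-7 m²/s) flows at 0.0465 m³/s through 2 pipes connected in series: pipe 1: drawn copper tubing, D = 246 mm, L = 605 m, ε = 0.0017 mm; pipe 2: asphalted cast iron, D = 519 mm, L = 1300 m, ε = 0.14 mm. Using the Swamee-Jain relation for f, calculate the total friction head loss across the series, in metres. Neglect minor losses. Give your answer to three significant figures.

H ≈ 1.68 m

Pipe 1: V = 0.9783 m/s, Re = 5.21×10^5, ε/D = 6.91×10^-6, f = 0.01311, h_1 = f(L/D)V²/2g = 1.573 m
Pipe 2: V = 0.2198 m/s, Re = 2.47×10^5, ε/D = 2.70×10^-4, f = 0.01718, h_2 = f(L/D)V²/2g = 0.1060 m
Series → Q common, losses add: H = Σh = 1.679 m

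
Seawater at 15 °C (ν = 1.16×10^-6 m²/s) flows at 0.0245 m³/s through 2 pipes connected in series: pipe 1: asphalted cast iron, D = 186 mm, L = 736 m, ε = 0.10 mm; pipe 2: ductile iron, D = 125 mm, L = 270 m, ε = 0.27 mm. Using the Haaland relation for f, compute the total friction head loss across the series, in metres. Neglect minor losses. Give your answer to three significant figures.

Pipe 1: V = 0.9017 m/s, Re = 1.45×10^5, ε/D = 5.38×10^-4, f = 0.01940, h_1 = f(L/D)V²/2g = 3.181 m
Pipe 2: V = 1.996 m/s, Re = 2.15×10^5, ε/D = 0.00216, f = 0.02465, h_2 = f(L/D)V²/2g = 10.82 m
Series → Q common, losses add: H = Σh = 14.00 m

H ≈ 14.0 m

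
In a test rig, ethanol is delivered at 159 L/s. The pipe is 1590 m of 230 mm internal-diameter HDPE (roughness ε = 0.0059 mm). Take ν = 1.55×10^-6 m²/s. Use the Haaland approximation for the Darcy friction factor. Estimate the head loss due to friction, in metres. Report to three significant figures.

h_f ≈ 67.6 m

V = 4Q/(πD²) = 4·0.159/(π·0.230²) = 3.827 m/s
Re = VD/ν = 3.827·0.230/1.55×10^-6 = 5.68×10^5 → turbulent
ε/D = 0.0059/230 = 2.57×10^-5
Haaland: f = 0.01310
h_f = f(L/D)V²/(2g) = 0.01310·(1590/0.230)·3.827²/(2·9.81) = 67.62 m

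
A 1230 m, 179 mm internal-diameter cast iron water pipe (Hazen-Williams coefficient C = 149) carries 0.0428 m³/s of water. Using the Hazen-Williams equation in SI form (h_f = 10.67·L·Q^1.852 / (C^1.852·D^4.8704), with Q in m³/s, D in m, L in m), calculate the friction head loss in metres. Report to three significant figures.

h_f ≈ 15.8 m

h_f = 10.67·1230·0.0428^1.852 / (149^1.852·0.179^4.8704) = 15.76 m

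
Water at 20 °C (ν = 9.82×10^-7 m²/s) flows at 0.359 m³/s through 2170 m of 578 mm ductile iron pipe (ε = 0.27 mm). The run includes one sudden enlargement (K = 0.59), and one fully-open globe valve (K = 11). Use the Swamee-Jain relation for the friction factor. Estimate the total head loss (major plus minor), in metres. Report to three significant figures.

H_L ≈ 7.27 m

V = 4Q/(πD²) = 1.368 m/s; V²/2g = 0.09541 m
Re = 8.05×10^5, ε/D = 4.67×10^-4 → f = 0.01720 (Swamee-Jain)
Major: h_f = f(L/D)·V²/2g = 0.01720·3754·0.09541 = 6.161 m
Minor: ΣK = 11.6; h_m = ΣK·V²/2g = 1.106 m
Total H_L = 6.161 + 1.106 = 7.267 m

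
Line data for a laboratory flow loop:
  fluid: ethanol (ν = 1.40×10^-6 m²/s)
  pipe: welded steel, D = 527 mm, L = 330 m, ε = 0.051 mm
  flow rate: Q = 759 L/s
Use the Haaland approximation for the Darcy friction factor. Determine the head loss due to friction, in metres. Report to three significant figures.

V = 4Q/(πD²) = 4·0.759/(π·0.527²) = 3.480 m/s
Re = VD/ν = 3.480·0.527/1.40×10^-6 = 1.31×10^6 → turbulent
ε/D = 0.051/527 = 9.68×10^-5
Haaland: f = 0.01301
h_f = f(L/D)V²/(2g) = 0.01301·(330/0.527)·3.480²/(2·9.81) = 5.027 m

h_f ≈ 5.03 m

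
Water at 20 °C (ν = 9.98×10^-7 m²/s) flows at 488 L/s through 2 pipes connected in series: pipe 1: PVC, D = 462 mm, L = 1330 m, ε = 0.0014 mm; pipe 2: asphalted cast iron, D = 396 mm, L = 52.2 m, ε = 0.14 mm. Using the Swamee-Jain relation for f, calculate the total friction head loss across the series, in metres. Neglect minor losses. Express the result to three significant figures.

H ≈ 15.5 m

Pipe 1: V = 2.911 m/s, Re = 1.35×10^6, ε/D = 3.03×10^-6, f = 0.01114, h_1 = f(L/D)V²/2g = 13.85 m
Pipe 2: V = 3.962 m/s, Re = 1.57×10^6, ε/D = 3.54×10^-4, f = 0.01598, h_2 = f(L/D)V²/2g = 1.685 m
Series → Q common, losses add: H = Σh = 15.53 m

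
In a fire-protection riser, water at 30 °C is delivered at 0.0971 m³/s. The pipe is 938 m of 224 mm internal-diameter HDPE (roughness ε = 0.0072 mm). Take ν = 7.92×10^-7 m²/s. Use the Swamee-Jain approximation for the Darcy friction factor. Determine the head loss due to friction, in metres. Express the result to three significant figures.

V = 4Q/(πD²) = 4·0.0971/(π·0.224²) = 2.464 m/s
Re = VD/ν = 2.464·0.224/7.92×10^-7 = 6.97×10^5 → turbulent
ε/D = 0.0072/224 = 3.21×10^-5
Swamee-Jain: f = 0.01295
h_f = f(L/D)V²/(2g) = 0.01295·(938/0.224)·2.464²/(2·9.81) = 16.77 m

h_f ≈ 16.8 m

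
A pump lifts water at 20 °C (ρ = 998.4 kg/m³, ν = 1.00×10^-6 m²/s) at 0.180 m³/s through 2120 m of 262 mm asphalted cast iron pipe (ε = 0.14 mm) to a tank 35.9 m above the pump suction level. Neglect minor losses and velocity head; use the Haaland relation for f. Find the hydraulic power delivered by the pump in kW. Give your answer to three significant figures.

V = 4Q/(πD²) = 3.339 m/s; Re = 8.75×10^5; ε/D = 5.34×10^-4; f = 0.01746
h_f = f(L/D)V²/2g = 80.28 m
Total head H = z + h_f = 35.9 + 80.28 = 116.2 m
P_hyd = ρgQH = 998.4·9.81·0.180·116.2 = 204.8 kW

P_hyd ≈ 205 kW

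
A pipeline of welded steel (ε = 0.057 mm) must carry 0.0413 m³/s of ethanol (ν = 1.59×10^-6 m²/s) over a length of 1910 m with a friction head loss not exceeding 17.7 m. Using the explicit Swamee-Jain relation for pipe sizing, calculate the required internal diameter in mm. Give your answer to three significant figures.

D ≈ 197 mm

Swamee-Jain (Type III): D = 0.66·[ε^1.25·(LQ²/(gh_f))^4.75 + ν·Q^9.4·(L/(gh_f))^5.2]^0.04
LQ²/(gh_f) = 0.01876; L/(gh_f) = 11.00
Term 1 = ε^1.25·(…)^4.75 = 3.11×10^-14; Term 2 = ν·Q^9.4·(…)^5.2 = 4.04×10^-14
D = 0.66·(3.11×10^-14 + 4.04×10^-14)^0.04 = 0.1967 m = 197 mm
Check: V = 1.36 m/s, Re = 1.68×10^5, f = 0.01810, h_f = 16.6 m ≈ 17.7 m ✓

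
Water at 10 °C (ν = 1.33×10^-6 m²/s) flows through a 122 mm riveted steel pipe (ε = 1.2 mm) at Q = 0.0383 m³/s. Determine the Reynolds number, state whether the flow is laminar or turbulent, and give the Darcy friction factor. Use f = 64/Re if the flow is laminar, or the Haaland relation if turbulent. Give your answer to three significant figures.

V = 4Q/(πD²) = 3.276 m/s
Re = VD/ν = 3.276·0.122/1.33×10^-6 = 3.01×10^5
Re > 4000 → turbulent; ε/D = 0.00984
Haaland: f = 0.03796

Re ≈ 3.01×10^5; turbulent; f ≈ 0.0380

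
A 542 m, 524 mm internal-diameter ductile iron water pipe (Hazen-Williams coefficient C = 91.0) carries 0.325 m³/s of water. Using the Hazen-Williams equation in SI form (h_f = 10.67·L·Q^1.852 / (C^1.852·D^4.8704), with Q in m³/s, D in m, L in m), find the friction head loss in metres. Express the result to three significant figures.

h_f = 10.67·542·0.325^1.852 / (91.0^1.852·0.524^4.8704) = 3.954 m

h_f ≈ 3.95 m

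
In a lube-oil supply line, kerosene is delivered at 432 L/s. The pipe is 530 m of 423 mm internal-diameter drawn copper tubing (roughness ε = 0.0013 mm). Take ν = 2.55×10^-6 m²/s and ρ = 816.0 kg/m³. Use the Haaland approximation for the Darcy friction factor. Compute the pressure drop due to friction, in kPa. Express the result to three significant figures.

V = 4Q/(πD²) = 4·0.432/(π·0.423²) = 3.074 m/s
Re = VD/ν = 3.074·0.423/2.55×10^-6 = 5.10×10^5 → turbulent
ε/D = 0.0013/423 = 3.07×10^-6
Haaland: f = 0.01305
h_f = f(L/D)V²/(2g) = 0.01305·(530/0.423)·3.074²/(2·9.81) = 7.876 m
Δp = ρg·h_f = 816.0·9.81·7.876 = 63.05 kPa

Δp ≈ 63.0 kPa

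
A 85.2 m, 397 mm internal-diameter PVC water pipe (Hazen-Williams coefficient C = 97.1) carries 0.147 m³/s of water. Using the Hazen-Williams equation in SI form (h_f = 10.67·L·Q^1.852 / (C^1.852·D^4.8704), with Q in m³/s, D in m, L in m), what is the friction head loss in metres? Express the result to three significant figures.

h_f ≈ 0.490 m

h_f = 10.67·85.2·0.147^1.852 / (97.1^1.852·0.397^4.8704) = 0.4900 m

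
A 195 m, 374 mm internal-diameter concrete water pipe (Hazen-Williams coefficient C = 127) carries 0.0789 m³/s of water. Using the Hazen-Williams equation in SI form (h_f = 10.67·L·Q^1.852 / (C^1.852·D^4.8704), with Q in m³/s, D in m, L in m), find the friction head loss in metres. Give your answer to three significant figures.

h_f ≈ 0.288 m

h_f = 10.67·195·0.0789^1.852 / (127^1.852·0.374^4.8704) = 0.2882 m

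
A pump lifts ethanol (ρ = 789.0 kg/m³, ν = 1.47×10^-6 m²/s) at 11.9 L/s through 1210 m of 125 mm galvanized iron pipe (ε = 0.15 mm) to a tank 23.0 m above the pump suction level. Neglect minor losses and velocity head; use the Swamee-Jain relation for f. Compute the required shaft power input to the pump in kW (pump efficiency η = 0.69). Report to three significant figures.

V = 4Q/(πD²) = 0.9697 m/s; Re = 8.25×10^4; ε/D = 0.00120; f = 0.02342
h_f = f(L/D)V²/2g = 10.86 m
Total head H = z + h_f = 23.0 + 10.86 = 33.86 m
P_hyd = ρgQH = 789.0·9.81·0.0119·33.86 = 3.119 kW
P_shaft = P_hyd/η = 3.119/0.69 = 4.520 kW

P_shaft ≈ 4.52 kW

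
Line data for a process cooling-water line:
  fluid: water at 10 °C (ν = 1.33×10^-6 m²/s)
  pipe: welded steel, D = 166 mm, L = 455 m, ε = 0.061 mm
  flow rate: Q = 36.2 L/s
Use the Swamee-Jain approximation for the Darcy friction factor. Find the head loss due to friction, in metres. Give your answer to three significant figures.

h_f ≈ 7.08 m

V = 4Q/(πD²) = 4·0.0362/(π·0.166²) = 1.673 m/s
Re = VD/ν = 1.673·0.166/1.33×10^-6 = 2.09×10^5 → turbulent
ε/D = 0.061/166 = 3.67×10^-4
Swamee-Jain: f = 0.01812
h_f = f(L/D)V²/(2g) = 0.01812·(455/0.166)·1.673²/(2·9.81) = 7.081 m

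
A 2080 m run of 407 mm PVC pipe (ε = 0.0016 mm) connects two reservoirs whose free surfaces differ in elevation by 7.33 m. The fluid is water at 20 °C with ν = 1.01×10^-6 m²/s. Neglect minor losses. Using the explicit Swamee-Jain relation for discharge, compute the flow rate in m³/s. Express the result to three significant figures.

Swamee-Jain (Type II): Q = -0.965·√(gD⁵h_f/L)·ln[ε/(3.7D) + √(3.17ν²L/(gD³h_f))]
√(gD⁵h_f/L) = √(9.81·0.407⁵·7.33/2080) = 0.01965
ε/(3.7D) = 1.06×10^-6; √(3.17ν²L/(gD³h_f)) = 3.72×10^-5
Q = -0.965·0.01965·ln(3.831×10^-5) = 0.1928 m³/s
Check: V = 1.48 m/s, Re = 5.97×10^5, f = 0.01276, h_f = 7.30 m ≈ 7.33 m ✓

Q ≈ 0.193 m³/s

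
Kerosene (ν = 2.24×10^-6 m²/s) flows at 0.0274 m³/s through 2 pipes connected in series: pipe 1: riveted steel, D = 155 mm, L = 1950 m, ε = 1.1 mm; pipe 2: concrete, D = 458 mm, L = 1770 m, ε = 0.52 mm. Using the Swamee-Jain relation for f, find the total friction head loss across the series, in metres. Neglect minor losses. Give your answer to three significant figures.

Pipe 1: V = 1.452 m/s, Re = 1.00×10^5, ε/D = 0.00710, f = 0.03486, h_1 = f(L/D)V²/2g = 47.13 m
Pipe 2: V = 0.1663 m/s, Re = 3.40×10^4, ε/D = 0.00114, f = 0.02594, h_2 = f(L/D)V²/2g = 0.1413 m
Series → Q common, losses add: H = Σh = 47.27 m

H ≈ 47.3 m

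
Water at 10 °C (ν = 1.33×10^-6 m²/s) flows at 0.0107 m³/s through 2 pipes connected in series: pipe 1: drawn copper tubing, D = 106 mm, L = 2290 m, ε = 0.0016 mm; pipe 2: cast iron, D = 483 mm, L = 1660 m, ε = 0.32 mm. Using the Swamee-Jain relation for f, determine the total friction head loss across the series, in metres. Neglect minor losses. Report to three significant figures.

Pipe 1: V = 1.213 m/s, Re = 9.66×10^4, ε/D = 1.51×10^-5, f = 0.01808, h_1 = f(L/D)V²/2g = 29.27 m
Pipe 2: V = 0.05840 m/s, Re = 2.12×10^4, ε/D = 6.63×10^-4, f = 0.02705, h_2 = f(L/D)V²/2g = 0.01616 m
Series → Q common, losses add: H = Σh = 29.29 m

H ≈ 29.3 m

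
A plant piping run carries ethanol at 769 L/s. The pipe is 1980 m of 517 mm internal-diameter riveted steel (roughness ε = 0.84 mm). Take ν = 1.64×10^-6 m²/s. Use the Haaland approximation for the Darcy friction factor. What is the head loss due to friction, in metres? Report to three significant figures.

V = 4Q/(πD²) = 4·0.769/(π·0.517²) = 3.663 m/s
Re = VD/ν = 3.663·0.517/1.64×10^-6 = 1.15×10^6 → turbulent
ε/D = 0.84/517 = 0.00162
Haaland: f = 0.02239
h_f = f(L/D)V²/(2g) = 0.02239·(1980/0.517)·3.663²/(2·9.81) = 58.64 m

h_f ≈ 58.6 m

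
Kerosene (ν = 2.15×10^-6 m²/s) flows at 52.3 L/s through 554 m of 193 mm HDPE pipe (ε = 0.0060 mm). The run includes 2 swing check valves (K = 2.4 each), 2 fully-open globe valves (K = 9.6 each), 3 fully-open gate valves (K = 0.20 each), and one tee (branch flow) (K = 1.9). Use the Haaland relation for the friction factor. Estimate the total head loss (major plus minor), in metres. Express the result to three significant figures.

H_L ≈ 12.0 m

V = 4Q/(πD²) = 1.788 m/s; V²/2g = 0.1629 m
Re = 1.60×10^5, ε/D = 3.11×10^-5 → f = 0.01636 (Haaland)
Major: h_f = f(L/D)·V²/2g = 0.01636·2870·0.1629 = 7.649 m
Minor: ΣK = 26.5; h_m = ΣK·V²/2g = 4.317 m
Total H_L = 7.649 + 4.317 = 11.97 m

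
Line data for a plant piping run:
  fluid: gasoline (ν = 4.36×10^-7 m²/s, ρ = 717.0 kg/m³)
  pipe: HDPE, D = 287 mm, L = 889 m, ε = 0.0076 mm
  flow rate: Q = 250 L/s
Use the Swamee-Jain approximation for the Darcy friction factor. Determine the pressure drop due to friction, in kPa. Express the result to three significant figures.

V = 4Q/(πD²) = 4·0.250/(π·0.287²) = 3.864 m/s
Re = VD/ν = 3.864·0.287/4.36×10^-7 = 2.54×10^6 → turbulent
ε/D = 0.0076/287 = 2.65×10^-5
Swamee-Jain: f = 0.01099
h_f = f(L/D)V²/(2g) = 0.01099·(889/0.287)·3.864²/(2·9.81) = 25.92 m
Δp = ρg·h_f = 717.0·9.81·25.92 = 182.3 kPa

Δp ≈ 182 kPa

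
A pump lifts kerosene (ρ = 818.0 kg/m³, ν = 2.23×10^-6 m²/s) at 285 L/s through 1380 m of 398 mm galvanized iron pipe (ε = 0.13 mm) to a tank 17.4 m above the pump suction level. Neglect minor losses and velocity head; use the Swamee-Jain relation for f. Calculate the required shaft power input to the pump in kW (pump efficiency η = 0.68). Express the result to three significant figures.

P_shaft ≈ 111 kW

V = 4Q/(πD²) = 2.291 m/s; Re = 4.09×10^5; ε/D = 3.27×10^-4; f = 0.01682
h_f = f(L/D)V²/2g = 15.60 m
Total head H = z + h_f = 17.4 + 15.60 = 33.00 m
P_hyd = ρgQH = 818.0·9.81·0.285·33.00 = 75.46 kW
P_shaft = P_hyd/η = 75.46/0.68 = 111.0 kW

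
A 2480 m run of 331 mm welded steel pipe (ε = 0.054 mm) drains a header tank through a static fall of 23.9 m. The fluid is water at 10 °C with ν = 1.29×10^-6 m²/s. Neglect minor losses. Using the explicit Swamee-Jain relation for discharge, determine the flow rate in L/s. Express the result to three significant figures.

Q ≈ 176 L/s

Swamee-Jain (Type II): Q = -0.965·√(gD⁵h_f/L)·ln[ε/(3.7D) + √(3.17ν²L/(gD³h_f))]
√(gD⁵h_f/L) = √(9.81·0.331⁵·23.9/2480) = 0.01938
ε/(3.7D) = 4.41×10^-5; √(3.17ν²L/(gD³h_f)) = 3.92×10^-5
Q = -0.965·0.01938·ln(8.332×10^-5) = 0.1757 m³/s
Check: V = 2.04 m/s, Re = 5.24×10^5, f = 0.01509, h_f = 24.0 m ≈ 23.9 m ✓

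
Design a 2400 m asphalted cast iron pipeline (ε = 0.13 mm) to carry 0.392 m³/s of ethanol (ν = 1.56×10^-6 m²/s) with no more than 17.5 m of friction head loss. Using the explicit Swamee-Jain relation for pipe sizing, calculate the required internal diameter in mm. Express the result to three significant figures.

D ≈ 495 mm

Swamee-Jain (Type III): D = 0.66·[ε^1.25·(LQ²/(gh_f))^4.75 + ν·Q^9.4·(L/(gh_f))^5.2]^0.04
LQ²/(gh_f) = 2.148; L/(gh_f) = 13.98
Term 1 = ε^1.25·(…)^4.75 = 5.25×10^-4; Term 2 = ν·Q^9.4·(…)^5.2 = 2.12×10^-4
D = 0.66·(5.25×10^-4 + 2.12×10^-4)^0.04 = 0.4946 m = 495 mm
Check: V = 2.04 m/s, Re = 6.47×10^5, f = 0.01579, h_f = 16.3 m ≈ 17.5 m ✓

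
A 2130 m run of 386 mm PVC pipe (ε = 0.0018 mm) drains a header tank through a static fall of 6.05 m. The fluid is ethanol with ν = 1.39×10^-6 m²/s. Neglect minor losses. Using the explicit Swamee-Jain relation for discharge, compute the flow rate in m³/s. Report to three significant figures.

Swamee-Jain (Type II): Q = -0.965·√(gD⁵h_f/L)·ln[ε/(3.7D) + √(3.17ν²L/(gD³h_f))]
√(gD⁵h_f/L) = √(9.81·0.386⁵·6.05/2130) = 0.01545
ε/(3.7D) = 1.26×10^-6; √(3.17ν²L/(gD³h_f)) = 6.18×10^-5
Q = -0.965·0.01545·ln(6.308×10^-5) = 0.1442 m³/s
Check: V = 1.23 m/s, Re = 3.42×10^5, f = 0.01409, h_f = 6.02 m ≈ 6.05 m ✓

Q ≈ 0.144 m³/s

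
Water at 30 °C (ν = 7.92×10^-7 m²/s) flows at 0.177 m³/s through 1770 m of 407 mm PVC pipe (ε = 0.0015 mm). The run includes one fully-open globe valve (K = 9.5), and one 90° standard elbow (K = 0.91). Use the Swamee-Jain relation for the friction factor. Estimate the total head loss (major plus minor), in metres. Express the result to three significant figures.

V = 4Q/(πD²) = 1.360 m/s; V²/2g = 0.09434 m
Re = 6.99×10^5, ε/D = 3.69×10^-6 → f = 0.01241 (Swamee-Jain)
Major: h_f = f(L/D)·V²/2g = 0.01241·4349·0.09434 = 5.093 m
Minor: ΣK = 10.4; h_m = ΣK·V²/2g = 0.9821 m
Total H_L = 5.093 + 0.9821 = 6.075 m

H_L ≈ 6.07 m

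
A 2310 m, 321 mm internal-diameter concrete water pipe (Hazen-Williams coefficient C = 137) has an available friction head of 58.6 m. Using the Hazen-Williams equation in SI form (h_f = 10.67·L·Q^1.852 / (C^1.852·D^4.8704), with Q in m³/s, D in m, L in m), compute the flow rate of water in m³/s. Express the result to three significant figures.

Q ≈ 0.264 m³/s

Rearranging: Q = [h_f·C^1.852·D^4.8704 / (10.67·L)]^(1/1.852)
Q = [58.6·137^1.852·0.321^4.8704 / (10.67·2310)]^0.540 = 0.2643 m³/s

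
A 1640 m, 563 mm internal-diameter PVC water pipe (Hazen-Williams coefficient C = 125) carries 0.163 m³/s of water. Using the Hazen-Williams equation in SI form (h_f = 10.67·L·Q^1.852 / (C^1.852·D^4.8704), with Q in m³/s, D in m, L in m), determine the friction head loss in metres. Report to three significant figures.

h_f ≈ 1.31 m

h_f = 10.67·1640·0.163^1.852 / (125^1.852·0.563^4.8704) = 1.305 m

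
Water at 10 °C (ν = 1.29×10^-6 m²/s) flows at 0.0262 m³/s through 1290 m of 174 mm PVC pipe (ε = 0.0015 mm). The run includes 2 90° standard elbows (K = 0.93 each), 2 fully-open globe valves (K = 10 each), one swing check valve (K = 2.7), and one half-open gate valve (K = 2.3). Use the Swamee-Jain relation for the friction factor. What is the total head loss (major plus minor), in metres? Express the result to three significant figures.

V = 4Q/(πD²) = 1.102 m/s; V²/2g = 0.06188 m
Re = 1.49×10^5, ε/D = 8.62×10^-6 → f = 0.01654 (Swamee-Jain)
Major: h_f = f(L/D)·V²/2g = 0.01654·7414·0.06188 = 7.586 m
Minor: ΣK = 26.9; h_m = ΣK·V²/2g = 1.662 m
Total H_L = 7.586 + 1.662 = 9.248 m

H_L ≈ 9.25 m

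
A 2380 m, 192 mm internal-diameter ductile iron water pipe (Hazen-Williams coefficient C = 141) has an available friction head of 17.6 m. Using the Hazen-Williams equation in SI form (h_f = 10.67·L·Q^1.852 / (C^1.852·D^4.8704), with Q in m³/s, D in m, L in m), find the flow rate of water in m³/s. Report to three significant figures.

Rearranging: Q = [h_f·C^1.852·D^4.8704 / (10.67·L)]^(1/1.852)
Q = [17.6·141^1.852·0.192^4.8704 / (10.67·2380)]^0.540 = 0.03619 m³/s

Q ≈ 0.0362 m³/s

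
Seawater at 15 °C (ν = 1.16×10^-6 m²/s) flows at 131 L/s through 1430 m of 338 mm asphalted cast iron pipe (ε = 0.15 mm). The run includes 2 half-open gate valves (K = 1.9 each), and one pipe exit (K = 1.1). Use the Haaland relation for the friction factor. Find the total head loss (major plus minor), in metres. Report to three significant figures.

V = 4Q/(πD²) = 1.460 m/s; V²/2g = 0.1086 m
Re = 4.25×10^5, ε/D = 4.44×10^-4 → f = 0.01735 (Haaland)
Major: h_f = f(L/D)·V²/2g = 0.01735·4231·0.1086 = 7.977 m
Minor: ΣK = 4.90; h_m = ΣK·V²/2g = 0.5323 m
Total H_L = 7.977 + 0.5323 = 8.509 m

H_L ≈ 8.51 m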